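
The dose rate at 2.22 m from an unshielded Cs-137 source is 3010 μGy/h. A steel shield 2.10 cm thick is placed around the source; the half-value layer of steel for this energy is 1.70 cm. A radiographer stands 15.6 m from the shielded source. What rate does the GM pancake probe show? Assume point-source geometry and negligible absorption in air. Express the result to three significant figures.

25.9 μGy/h

Distance alone: (2.22/15.6)² = 0.02025, so 3010 × 0.02025 = 60.95 μGy/h.
Shield: 2.10/1.70 = 1.235 half-value layers → attenuation 2^(−1.235) = 0.4248.
Combined: 60.95 × 0.4248 = 25.89 μGy/h.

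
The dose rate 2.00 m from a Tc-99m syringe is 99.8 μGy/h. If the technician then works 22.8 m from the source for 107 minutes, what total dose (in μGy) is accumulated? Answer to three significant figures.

1.37 μGy

Since intensity falls as 1/r², rate at 22.8 m:
99.8 × (2.00/22.8)² = 99.8 × 0.007695 = 0.7680 μGy/h.
Dose = rate × time = 0.7680 μGy/h × 1.783 h = 1.369 μGy.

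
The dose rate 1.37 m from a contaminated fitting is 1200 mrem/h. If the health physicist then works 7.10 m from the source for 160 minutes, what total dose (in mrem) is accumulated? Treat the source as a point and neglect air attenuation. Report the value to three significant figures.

Using I₁d₁² = I₂d₂², rate at 7.10 m:
1200 × (1.37/7.10)² = 1200 × 0.03723 = 44.68 mrem/h.
Dose = rate × time = 44.68 mrem/h × 2.667 h = 119.2 mrem.

119 mrem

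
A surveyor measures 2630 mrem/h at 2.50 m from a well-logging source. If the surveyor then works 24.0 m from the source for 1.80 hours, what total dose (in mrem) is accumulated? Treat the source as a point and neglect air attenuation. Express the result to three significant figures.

Using I₁d₁² = I₂d₂², rate at 24.0 m:
(2.50/24.0)² = 0.01085, so 2630 × 0.01085 = 28.54 mrem/h.
Dose = rate × time = 28.54 mrem/h × 1.800 h = 51.37 mrem.

51.4 mrem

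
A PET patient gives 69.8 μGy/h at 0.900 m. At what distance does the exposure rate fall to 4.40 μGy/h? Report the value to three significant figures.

Using I₁d₁² = I₂d₂², d₂ = d₁·√(I₁/I₂).
I₁/I₂ = 69.8/4.40 = 15.86, so d₂ = 0.900 × √15.86 = 3.584 m.

3.58 m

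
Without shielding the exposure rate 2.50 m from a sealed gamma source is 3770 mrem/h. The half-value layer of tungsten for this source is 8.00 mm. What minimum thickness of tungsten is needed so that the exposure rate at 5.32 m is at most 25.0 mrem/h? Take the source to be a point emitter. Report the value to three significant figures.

At 5.32 m, distance alone gives (2.50/5.32)² = 0.2208, so 3770 × 0.2208 = 832.4 mrem/h.
Further attenuation needed: 832.4/25.0 = 33.30.
n = log₂(33.30) = 5.057 half-value layers.
Thickness = 5.057 × 8.00 mm = 40.46 mm.

40.5 mm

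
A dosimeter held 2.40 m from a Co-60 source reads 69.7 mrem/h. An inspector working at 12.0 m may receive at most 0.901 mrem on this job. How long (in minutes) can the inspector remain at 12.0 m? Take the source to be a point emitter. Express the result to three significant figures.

By the inverse-square law, rate at 12.0 m:
(2.40/12.0)² = 0.04000, so 69.7 × 0.04000 = 2.788 mrem/h.
Stay time = 0.901 mrem ÷ 2.788 mrem/h = 0.3232 h = 19.39 min.

19.4 min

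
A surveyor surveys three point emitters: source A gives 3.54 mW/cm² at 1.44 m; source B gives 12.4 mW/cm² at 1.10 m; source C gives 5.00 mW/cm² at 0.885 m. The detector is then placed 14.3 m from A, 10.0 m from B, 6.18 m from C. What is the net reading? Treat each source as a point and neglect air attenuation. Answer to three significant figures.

Each source contributes Iᵢ·(dᵢ/rᵢ)²; contributions add.
A: 3.54 × (1.44/14.3)² = 0.03590 mW/cm²
B: 12.4 × (1.10/10.0)² = 0.1500 mW/cm²
C: 5.00 × (0.885/6.18)² = 0.1025 mW/cm²
Total = 0.03590 + 0.1500 + 0.1025 = 0.2884 mW/cm².

0.288 mW/cm²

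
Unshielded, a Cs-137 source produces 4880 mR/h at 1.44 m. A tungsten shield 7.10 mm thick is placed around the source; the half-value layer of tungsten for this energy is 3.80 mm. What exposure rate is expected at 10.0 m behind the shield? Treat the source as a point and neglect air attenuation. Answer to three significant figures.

27.7 mR/h

Distance alone: (1.44/10.0)² = 0.02074, so 4880 × 0.02074 = 101.2 mR/h.
Shield: 7.10/3.80 = 1.868 half-value layers → attenuation 2^(−1.868) = 0.2740.
Combined: 101.2 × 0.2740 = 27.73 mR/h.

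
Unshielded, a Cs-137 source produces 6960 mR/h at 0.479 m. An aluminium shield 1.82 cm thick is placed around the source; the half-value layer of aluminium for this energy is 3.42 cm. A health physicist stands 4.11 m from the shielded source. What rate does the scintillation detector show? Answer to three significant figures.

Distance alone: (0.479/4.11)² = 0.01358, so 6960 × 0.01358 = 94.52 mR/h.
Shield: 1.82/3.42 = 0.5322 half-value layers → attenuation 2^(−0.5322) = 0.6915.
Combined: 94.52 × 0.6915 = 65.36 mR/h.

65.4 mR/h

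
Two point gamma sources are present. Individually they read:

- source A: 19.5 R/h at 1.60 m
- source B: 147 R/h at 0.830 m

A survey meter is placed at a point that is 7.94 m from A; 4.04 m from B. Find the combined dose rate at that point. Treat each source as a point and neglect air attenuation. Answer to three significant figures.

7.00 R/h

Each source contributes Iᵢ·(dᵢ/rᵢ)²; contributions add.
A: 19.5 × (1.60/7.94)² = 0.7918 R/h
B: 147 × (0.830/4.04)² = 6.205 R/h
Total = 0.7918 + 6.205 = 6.997 R/h.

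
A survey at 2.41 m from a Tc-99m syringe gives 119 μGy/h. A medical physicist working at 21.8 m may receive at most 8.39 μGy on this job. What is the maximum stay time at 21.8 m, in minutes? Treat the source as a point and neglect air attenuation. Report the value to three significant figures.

Applying the 1/r² law, rate at 21.8 m:
(2.41/21.8)² = 0.01222, so 119 × 0.01222 = 1.454 μGy/h.
Stay time = 8.39 μGy ÷ 1.454 μGy/h = 5.770 h = 346.2 min.

346 min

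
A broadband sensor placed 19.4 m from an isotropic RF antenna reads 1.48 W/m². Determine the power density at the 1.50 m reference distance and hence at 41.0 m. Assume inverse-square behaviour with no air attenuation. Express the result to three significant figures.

By the inverse-square law,
At 1.50 m: (19.4/1.50)² = 167.3, so 1.48 × 167.3 = 247.6 W/m²
At 41.0 m: 247.6 × (1.50/41.0)² = 247.6 × 0.001338 = 0.3313 W/m².

248 W/m²; 0.331 W/m²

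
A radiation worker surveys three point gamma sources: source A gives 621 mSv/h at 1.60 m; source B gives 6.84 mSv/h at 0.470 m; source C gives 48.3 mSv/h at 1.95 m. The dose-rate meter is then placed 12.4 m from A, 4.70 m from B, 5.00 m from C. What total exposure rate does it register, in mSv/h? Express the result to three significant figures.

17.8 mSv/h

Each source contributes Iᵢ·(dᵢ/rᵢ)²; contributions add.
A: 621 × (1.60/12.4)² = 10.34 mSv/h
B: 6.84 × (0.470/4.70)² = 0.06840 mSv/h
C: 48.3 × (1.95/5.00)² = 7.346 mSv/h
Total = 10.34 + 0.06840 + 7.346 = 17.75 mSv/h.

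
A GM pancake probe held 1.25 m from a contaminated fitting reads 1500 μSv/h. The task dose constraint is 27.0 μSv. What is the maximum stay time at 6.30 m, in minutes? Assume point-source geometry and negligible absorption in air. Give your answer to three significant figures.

27.4 min

Applying the 1/r² law, rate at 6.30 m:
1500 × (1.25/6.30)² = 1500 × 0.03937 = 59.06 μSv/h.
Stay time = 27.0 μSv ÷ 59.06 μSv/h = 0.4572 h = 27.43 min.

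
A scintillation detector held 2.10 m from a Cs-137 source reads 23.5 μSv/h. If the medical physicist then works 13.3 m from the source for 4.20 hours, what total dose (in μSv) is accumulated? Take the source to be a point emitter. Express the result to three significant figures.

Since intensity falls as 1/r², rate at 13.3 m:
23.5 × (2.10/13.3)² = 23.5 × 0.02493 = 0.5859 μSv/h.
Dose = rate × time = 0.5859 μSv/h × 4.200 h = 2.461 μSv.

2.46 μSv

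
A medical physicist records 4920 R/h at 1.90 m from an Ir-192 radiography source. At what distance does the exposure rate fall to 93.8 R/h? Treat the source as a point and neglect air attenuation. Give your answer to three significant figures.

Using I₁d₁² = I₂d₂², d₂ = d₁·√(I₁/I₂).
I₁/I₂ = 4920/93.8 = 52.45, so d₂ = 1.90 × √52.45 = 13.76 m.

13.8 m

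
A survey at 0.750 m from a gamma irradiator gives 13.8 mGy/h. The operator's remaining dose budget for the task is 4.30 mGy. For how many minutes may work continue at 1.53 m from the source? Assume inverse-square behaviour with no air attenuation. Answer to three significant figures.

77.8 min

Intensity scales as (d₁/d₂)², so rate at 1.53 m:
13.8 × (0.750/1.53)² = 13.8 × 0.2403 = 3.316 mGy/h.
Stay time = 4.30 mGy ÷ 3.316 mGy/h = 1.297 h = 77.82 min.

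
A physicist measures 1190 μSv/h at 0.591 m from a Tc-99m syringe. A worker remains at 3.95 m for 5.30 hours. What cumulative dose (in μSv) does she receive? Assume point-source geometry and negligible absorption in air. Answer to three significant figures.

141 μSv

Using I₁d₁² = I₂d₂², rate at 3.95 m:
(0.591/3.95)² = 0.02239, so 1190 × 0.02239 = 26.64 μSv/h.
Dose = rate × time = 26.64 μSv/h × 5.300 h = 141.2 μSv.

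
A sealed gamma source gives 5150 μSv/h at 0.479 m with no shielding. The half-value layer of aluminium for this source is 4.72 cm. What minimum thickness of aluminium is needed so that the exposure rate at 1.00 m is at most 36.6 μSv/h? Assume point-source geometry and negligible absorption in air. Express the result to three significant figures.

23.7 cm

At 1.00 m, distance alone gives 5150 × (0.479/1.00)² = 5150 × 0.2294 = 1181 μSv/h.
Further attenuation needed: 1181/36.6 = 32.27.
n = log₂(32.27) = 5.012 half-value layers.
Thickness = 5.012 × 4.72 cm = 23.66 cm.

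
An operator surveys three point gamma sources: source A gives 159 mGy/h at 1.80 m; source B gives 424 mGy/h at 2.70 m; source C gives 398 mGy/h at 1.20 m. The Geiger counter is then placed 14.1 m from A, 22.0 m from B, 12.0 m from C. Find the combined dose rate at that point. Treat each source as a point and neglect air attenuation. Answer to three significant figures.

13.0 mGy/h

By superposition, sum each source's inverse-square contribution:
A: 159 × (1.80/14.1)² = 2.591 mGy/h
B: 424 × (2.70/22.0)² = 6.386 mGy/h
C: 398 × (1.20/12.0)² = 3.980 mGy/h
Total = 2.591 + 6.386 + 3.980 = 12.96 mGy/h.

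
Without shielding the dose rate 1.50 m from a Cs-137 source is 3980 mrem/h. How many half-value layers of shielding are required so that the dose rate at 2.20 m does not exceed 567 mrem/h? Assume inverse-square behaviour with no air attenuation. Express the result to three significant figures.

At 2.20 m, distance alone gives 3980 × (1.50/2.20)² = 3980 × 0.4649 = 1850 mrem/h.
Further attenuation needed: 1850/567 = 3.263.
n = log₂(3.263) = 1.706 half-value layers.

1.71 half-value layers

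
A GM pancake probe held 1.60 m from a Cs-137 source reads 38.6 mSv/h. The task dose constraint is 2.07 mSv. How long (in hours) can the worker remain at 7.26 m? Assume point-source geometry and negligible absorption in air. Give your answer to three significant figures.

Applying the 1/r² law, rate at 7.26 m:
(1.60/7.26)² = 0.04857, so 38.6 × 0.04857 = 1.875 mSv/h.
Stay time = 2.07 mSv ÷ 1.875 mSv/h = 1.104 h.

1.10 h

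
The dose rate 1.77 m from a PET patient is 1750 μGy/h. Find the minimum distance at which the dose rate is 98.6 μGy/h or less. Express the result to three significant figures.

Intensity scales as (d₁/d₂)², so d₂ = d₁·√(I₁/I₂).
I₁/I₂ = 1750/98.6 = 17.75, so d₂ = 1.77 × √17.75 = 7.457 m.

7.46 m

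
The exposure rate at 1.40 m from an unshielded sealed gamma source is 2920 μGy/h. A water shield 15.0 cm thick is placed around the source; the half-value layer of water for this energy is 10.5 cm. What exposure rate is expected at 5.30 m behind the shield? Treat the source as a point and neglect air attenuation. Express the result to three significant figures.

75.7 μGy/h

Distance alone: 2920 × (1.40/5.30)² = 2920 × 0.06978 = 203.8 μGy/h.
Shield: 15.0/10.5 = 1.429 half-value layers → attenuation 2^(−1.429) = 0.3714.
Combined: 203.8 × 0.3714 = 75.69 μGy/h.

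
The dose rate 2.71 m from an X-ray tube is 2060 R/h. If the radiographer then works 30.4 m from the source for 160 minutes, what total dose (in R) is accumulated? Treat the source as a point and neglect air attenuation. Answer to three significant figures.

43.7 R

By the inverse-square law, rate at 30.4 m:
(2.71/30.4)² = 0.007947, so 2060 × 0.007947 = 16.37 R/h.
Dose = rate × time = 16.37 R/h × 2.667 h = 43.66 R.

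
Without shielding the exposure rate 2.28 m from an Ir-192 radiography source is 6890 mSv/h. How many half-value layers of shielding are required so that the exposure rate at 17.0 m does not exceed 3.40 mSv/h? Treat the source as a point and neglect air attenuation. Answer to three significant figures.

5.19 half-value layers

At 17.0 m, distance alone gives 6890 × (2.28/17.0)² = 6890 × 0.01799 = 124.0 mSv/h.
Further attenuation needed: 124.0/3.40 = 36.47.
n = log₂(36.47) = 5.189 half-value layers.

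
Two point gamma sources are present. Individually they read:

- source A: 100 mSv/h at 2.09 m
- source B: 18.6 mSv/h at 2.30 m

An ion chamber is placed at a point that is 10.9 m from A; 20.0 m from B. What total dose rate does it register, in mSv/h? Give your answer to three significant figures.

3.92 mSv/h

Each source contributes Iᵢ·(dᵢ/rᵢ)²; contributions add.
A: 100 × (2.09/10.9)² = 3.677 mSv/h
B: 18.6 × (2.30/20.0)² = 0.2460 mSv/h
Total = 3.677 + 0.2460 = 3.923 mSv/h.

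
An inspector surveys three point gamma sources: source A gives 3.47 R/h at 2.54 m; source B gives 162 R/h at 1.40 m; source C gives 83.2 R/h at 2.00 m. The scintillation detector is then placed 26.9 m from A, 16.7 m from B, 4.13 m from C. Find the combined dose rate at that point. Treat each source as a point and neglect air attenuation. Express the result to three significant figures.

20.7 R/h

Each source contributes Iᵢ·(dᵢ/rᵢ)²; contributions add.
A: 3.47 × (2.54/26.9)² = 0.03094 R/h
B: 162 × (1.40/16.7)² = 1.139 R/h
C: 83.2 × (2.00/4.13)² = 19.51 R/h
Total = 0.03094 + 1.139 + 19.51 = 20.68 R/h.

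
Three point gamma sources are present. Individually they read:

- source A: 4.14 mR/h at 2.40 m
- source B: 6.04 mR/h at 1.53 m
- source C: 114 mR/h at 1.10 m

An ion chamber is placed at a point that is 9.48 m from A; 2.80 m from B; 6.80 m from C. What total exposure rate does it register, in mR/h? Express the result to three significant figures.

5.05 mR/h

Each source contributes Iᵢ·(dᵢ/rᵢ)²; contributions add.
A: 4.14 × (2.40/9.48)² = 0.2653 mR/h
B: 6.04 × (1.53/2.80)² = 1.803 mR/h
C: 114 × (1.10/6.80)² = 2.983 mR/h
Total = 0.2653 + 1.803 + 2.983 = 5.051 mR/h.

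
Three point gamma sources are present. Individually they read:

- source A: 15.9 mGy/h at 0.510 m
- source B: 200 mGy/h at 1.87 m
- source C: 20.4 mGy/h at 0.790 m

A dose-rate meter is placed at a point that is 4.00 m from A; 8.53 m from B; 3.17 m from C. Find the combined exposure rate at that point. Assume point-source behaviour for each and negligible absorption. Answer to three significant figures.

11.1 mGy/h

Each source contributes Iᵢ·(dᵢ/rᵢ)²; contributions add.
A: 15.9 × (0.510/4.00)² = 0.2585 mGy/h
B: 200 × (1.87/8.53)² = 9.612 mGy/h
C: 20.4 × (0.790/3.17)² = 1.267 mGy/h
Total = 0.2585 + 9.612 + 1.267 = 11.14 mGy/h.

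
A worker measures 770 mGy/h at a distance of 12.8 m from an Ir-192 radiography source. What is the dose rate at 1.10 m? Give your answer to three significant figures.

Applying the 1/r² law, the rate at 1.10 m is
770 × (12.8/1.10)² = 770 × 135.4 = 104300 mGy/h.

104000 mGy/h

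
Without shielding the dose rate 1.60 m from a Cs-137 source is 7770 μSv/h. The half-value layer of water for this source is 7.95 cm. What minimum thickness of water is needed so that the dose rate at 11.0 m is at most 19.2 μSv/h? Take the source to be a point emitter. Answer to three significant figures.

24.6 cm

At 11.0 m, distance alone gives (1.60/11.0)² = 0.02116, so 7770 × 0.02116 = 164.4 μSv/h.
Further attenuation needed: 164.4/19.2 = 8.562.
n = log₂(8.562) = 3.098 half-value layers.
Thickness = 3.098 × 7.95 cm = 24.63 cm.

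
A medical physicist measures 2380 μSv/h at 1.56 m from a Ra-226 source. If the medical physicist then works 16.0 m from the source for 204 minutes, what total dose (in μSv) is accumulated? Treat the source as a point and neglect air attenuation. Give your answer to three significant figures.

By the inverse-square law, rate at 16.0 m:
(1.56/16.0)² = 0.009506, so 2380 × 0.009506 = 22.62 μSv/h.
Dose = rate × time = 22.62 μSv/h × 3.400 h = 76.91 μSv.

76.9 μSv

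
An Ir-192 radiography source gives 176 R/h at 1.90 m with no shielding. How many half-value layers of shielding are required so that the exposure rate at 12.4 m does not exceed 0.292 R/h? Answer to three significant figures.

At 12.4 m, distance alone gives 176 × (1.90/12.4)² = 176 × 0.02348 = 4.132 R/h.
Further attenuation needed: 4.132/0.292 = 14.15.
n = log₂(14.15) = 3.823 half-value layers.

3.82 half-value layers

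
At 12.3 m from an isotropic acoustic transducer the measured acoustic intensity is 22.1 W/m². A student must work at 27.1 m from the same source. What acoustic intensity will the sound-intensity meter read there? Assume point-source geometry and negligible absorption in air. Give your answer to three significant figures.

4.55 W/m²

Since intensity falls as 1/r², scaling from 12.3 m to 27.1 m:
(12.3/27.1)² = 0.2060, so 22.1 × 0.2060 = 4.553 W/m².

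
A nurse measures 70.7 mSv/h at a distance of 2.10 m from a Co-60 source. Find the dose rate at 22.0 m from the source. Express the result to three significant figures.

0.644 mSv/h

By the inverse-square law, the rate at 22.0 m is
(2.10/22.0)² = 0.009112, so 70.7 × 0.009112 = 0.6442 mSv/h.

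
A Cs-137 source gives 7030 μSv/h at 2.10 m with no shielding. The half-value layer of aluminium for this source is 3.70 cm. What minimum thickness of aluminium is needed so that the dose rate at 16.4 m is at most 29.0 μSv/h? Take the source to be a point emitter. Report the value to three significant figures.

7.37 cm

At 16.4 m, distance alone gives (2.10/16.4)² = 0.01640, so 7030 × 0.01640 = 115.3 μSv/h.
Further attenuation needed: 115.3/29.0 = 3.976.
n = log₂(3.976) = 1.991 half-value layers.
Thickness = 1.991 × 3.70 cm = 7.367 cm.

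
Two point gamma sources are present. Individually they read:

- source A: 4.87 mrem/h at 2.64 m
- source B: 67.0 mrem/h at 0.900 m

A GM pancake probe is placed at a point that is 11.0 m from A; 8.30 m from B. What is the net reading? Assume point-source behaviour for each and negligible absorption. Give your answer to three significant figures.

1.07 mrem/h

Each source contributes Iᵢ·(dᵢ/rᵢ)²; contributions add.
A: 4.87 × (2.64/11.0)² = 0.2805 mrem/h
B: 67.0 × (0.900/8.30)² = 0.7878 mrem/h
Total = 0.2805 + 0.7878 = 1.068 mrem/h.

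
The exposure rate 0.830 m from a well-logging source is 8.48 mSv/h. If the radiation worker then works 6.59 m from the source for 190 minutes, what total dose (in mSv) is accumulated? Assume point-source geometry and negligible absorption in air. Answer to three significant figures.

Using I₁d₁² = I₂d₂², rate at 6.59 m:
8.48 × (0.830/6.59)² = 8.48 × 0.01586 = 0.1345 mSv/h.
Dose = rate × time = 0.1345 mSv/h × 3.167 h = 0.4260 mSv.

0.426 mSv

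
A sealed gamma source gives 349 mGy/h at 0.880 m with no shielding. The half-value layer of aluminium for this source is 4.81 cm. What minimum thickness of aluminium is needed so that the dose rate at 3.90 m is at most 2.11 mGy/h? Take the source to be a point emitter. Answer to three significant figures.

14.8 cm

At 3.90 m, distance alone gives 349 × (0.880/3.90)² = 349 × 0.05091 = 17.77 mGy/h.
Further attenuation needed: 17.77/2.11 = 8.422.
n = log₂(8.422) = 3.074 half-value layers.
Thickness = 3.074 × 4.81 cm = 14.79 cm.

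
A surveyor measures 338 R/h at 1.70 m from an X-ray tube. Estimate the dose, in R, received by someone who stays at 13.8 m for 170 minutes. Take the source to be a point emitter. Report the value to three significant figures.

14.5 R

Since intensity falls as 1/r², rate at 13.8 m:
338 × (1.70/13.8)² = 338 × 0.01518 = 5.131 R/h.
Dose = rate × time = 5.131 R/h × 2.833 h = 14.54 R.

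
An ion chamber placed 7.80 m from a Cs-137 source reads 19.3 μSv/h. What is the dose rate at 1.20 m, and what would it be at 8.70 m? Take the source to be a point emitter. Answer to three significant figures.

Using I₁d₁² = I₂d₂²,
At 1.20 m: (7.80/1.20)² = 42.25, so 19.3 × 42.25 = 815.4 μSv/h
At 8.70 m: (1.20/8.70)² = 0.01902, so 815.4 × 0.01902 = 15.51 μSv/h.

815 μSv/h; 15.5 μSv/h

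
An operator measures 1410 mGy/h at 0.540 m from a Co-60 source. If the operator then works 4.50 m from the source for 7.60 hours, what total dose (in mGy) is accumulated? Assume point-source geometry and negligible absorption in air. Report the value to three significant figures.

By the inverse-square law, rate at 4.50 m:
1410 × (0.540/4.50)² = 1410 × 0.01440 = 20.30 mGy/h.
Dose = rate × time = 20.30 mGy/h × 7.600 h = 154.3 mGy.

154 mGy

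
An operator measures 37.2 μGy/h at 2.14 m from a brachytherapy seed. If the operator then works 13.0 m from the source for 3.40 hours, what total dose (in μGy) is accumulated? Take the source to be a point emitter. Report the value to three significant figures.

3.43 μGy

By the inverse-square law, rate at 13.0 m:
37.2 × (2.14/13.0)² = 37.2 × 0.02710 = 1.008 μGy/h.
Dose = rate × time = 1.008 μGy/h × 3.400 h = 3.427 μGy.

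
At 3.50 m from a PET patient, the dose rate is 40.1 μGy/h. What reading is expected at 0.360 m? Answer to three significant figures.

Intensity scales as (d₁/d₂)², so the rate at 0.360 m is
40.1 × (3.50/0.360)² = 40.1 × 94.52 = 3790 μGy/h.

3790 μGy/h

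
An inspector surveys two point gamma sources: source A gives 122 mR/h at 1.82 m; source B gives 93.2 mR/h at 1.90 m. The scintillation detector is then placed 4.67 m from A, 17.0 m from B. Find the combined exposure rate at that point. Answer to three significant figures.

By superposition, sum each source's inverse-square contribution:
A: 122 × (1.82/4.67)² = 18.53 mR/h
B: 93.2 × (1.90/17.0)² = 1.164 mR/h
Total = 18.53 + 1.164 = 19.69 mR/h.

19.7 mR/h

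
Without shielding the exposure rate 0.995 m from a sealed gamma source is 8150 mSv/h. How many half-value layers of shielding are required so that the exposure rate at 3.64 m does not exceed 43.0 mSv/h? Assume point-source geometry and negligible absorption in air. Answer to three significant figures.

3.82 half-value layers

At 3.64 m, distance alone gives 8150 × (0.995/3.64)² = 8150 × 0.07472 = 609.0 mSv/h.
Further attenuation needed: 609.0/43.0 = 14.16.
n = log₂(14.16) = 3.824 half-value layers.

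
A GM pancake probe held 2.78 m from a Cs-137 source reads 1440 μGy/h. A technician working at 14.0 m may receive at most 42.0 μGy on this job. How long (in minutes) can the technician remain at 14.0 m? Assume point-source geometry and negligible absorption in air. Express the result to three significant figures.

44.4 min

Applying the 1/r² law, rate at 14.0 m:
1440 × (2.78/14.0)² = 1440 × 0.03943 = 56.78 μGy/h.
Stay time = 42.0 μGy ÷ 56.78 μGy/h = 0.7397 h = 44.38 min.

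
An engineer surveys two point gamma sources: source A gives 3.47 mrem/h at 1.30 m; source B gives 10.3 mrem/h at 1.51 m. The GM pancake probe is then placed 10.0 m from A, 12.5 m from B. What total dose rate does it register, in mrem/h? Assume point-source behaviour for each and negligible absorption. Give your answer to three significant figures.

0.209 mrem/h

Each source contributes Iᵢ·(dᵢ/rᵢ)²; contributions add.
A: 3.47 × (1.30/10.0)² = 0.05864 mrem/h
B: 10.3 × (1.51/12.5)² = 0.1503 mrem/h
Total = 0.05864 + 0.1503 = 0.2089 mrem/h.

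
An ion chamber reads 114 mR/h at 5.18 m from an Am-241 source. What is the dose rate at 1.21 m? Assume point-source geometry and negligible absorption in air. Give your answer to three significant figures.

Applying the 1/r² law, the rate at 1.21 m is
(5.18/1.21)² = 18.33, so 114 × 18.33 = 2090 mR/h.

2090 mR/h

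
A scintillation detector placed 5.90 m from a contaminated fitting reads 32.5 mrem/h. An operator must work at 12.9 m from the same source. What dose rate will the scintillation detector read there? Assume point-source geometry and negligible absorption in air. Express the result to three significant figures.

6.80 mrem/h

Using I₁d₁² = I₂d₂², scaling from 5.90 m to 12.9 m:
32.5 × (5.90/12.9)² = 32.5 × 0.2092 = 6.799 mrem/h.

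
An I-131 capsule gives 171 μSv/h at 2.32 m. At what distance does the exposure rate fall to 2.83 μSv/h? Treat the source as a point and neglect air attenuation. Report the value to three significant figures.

18.0 m

Using I₁d₁² = I₂d₂², d₂ = d₁·√(I₁/I₂).
I₁/I₂ = 171/2.83 = 60.42, so d₂ = 2.32 × √60.42 = 18.03 m.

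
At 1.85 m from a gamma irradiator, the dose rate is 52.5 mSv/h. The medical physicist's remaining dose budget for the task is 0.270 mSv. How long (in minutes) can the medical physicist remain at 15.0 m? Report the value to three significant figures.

20.3 min

Since intensity falls as 1/r², rate at 15.0 m:
(1.85/15.0)² = 0.01521, so 52.5 × 0.01521 = 0.7985 mSv/h.
Stay time = 0.270 mSv ÷ 0.7985 mSv/h = 0.3381 h = 20.29 min.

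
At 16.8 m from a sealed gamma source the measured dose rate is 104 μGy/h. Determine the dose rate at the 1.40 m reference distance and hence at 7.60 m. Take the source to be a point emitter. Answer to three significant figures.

Intensity scales as (d₁/d₂)², so
At 1.40 m: 104 × (16.8/1.40)² = 104 × 144.0 = 14980 μGy/h
At 7.60 m: 14980 × (1.40/7.60)² = 14980 × 0.03393 = 508.3 μGy/h.

15000 μGy/h; 508 μGy/h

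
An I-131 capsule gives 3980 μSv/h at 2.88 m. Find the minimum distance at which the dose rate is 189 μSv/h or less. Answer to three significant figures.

13.2 m

Intensity scales as (d₁/d₂)², so d₂ = d₁·√(I₁/I₂).
I₁/I₂ = 3980/189 = 21.06, so d₂ = 2.88 × √21.06 = 13.22 m.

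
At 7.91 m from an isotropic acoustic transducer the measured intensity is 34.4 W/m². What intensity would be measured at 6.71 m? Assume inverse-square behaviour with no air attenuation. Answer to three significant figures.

Using I₁d₁² = I₂d₂², scaling from 7.91 m to 6.71 m:
34.4 × (7.91/6.71)² = 34.4 × 1.390 = 47.82 W/m².

47.8 W/m²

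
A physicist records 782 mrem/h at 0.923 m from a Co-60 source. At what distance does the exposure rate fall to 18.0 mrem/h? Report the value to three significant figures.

Applying the 1/r² law, d₂ = d₁·√(I₁/I₂).
I₁/I₂ = 782/18.0 = 43.44, so d₂ = 0.923 × √43.44 = 6.083 m.

6.08 m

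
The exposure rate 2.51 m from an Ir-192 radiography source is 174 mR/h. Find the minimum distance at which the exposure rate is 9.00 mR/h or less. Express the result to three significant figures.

Intensity scales as (d₁/d₂)², so d₂ = d₁·√(I₁/I₂).
I₁/I₂ = 174/9.00 = 19.33, so d₂ = 2.51 × √19.33 = 11.04 m.

11.0 m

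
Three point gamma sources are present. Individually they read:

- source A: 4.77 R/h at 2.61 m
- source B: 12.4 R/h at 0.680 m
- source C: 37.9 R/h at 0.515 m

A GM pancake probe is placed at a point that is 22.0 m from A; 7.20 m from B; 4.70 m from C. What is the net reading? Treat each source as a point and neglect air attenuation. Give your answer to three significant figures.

0.633 R/h

By superposition, sum each source's inverse-square contribution:
A: 4.77 × (2.61/22.0)² = 0.06714 R/h
B: 12.4 × (0.680/7.20)² = 0.1106 R/h
C: 37.9 × (0.515/4.70)² = 0.4550 R/h
Total = 0.06714 + 0.1106 + 0.4550 = 0.6327 R/h.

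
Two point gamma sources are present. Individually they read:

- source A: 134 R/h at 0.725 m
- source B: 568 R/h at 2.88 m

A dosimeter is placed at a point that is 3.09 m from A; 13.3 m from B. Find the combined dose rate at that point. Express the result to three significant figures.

34.0 R/h

Each source contributes Iᵢ·(dᵢ/rᵢ)²; contributions add.
A: 134 × (0.725/3.09)² = 7.377 R/h
B: 568 × (2.88/13.3)² = 26.63 R/h
Total = 7.377 + 26.63 = 34.01 R/h.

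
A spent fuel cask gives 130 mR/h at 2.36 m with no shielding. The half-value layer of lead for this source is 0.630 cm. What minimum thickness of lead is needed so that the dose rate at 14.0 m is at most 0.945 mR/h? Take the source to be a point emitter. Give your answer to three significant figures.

1.24 cm

At 14.0 m, distance alone gives (2.36/14.0)² = 0.02842, so 130 × 0.02842 = 3.695 mR/h.
Further attenuation needed: 3.695/0.945 = 3.910.
n = log₂(3.910) = 1.967 half-value layers.
Thickness = 1.967 × 0.630 cm = 1.239 cm.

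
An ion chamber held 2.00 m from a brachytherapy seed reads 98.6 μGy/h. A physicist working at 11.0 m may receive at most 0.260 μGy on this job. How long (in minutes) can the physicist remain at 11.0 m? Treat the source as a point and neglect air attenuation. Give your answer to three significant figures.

4.79 min

By the inverse-square law, rate at 11.0 m:
(2.00/11.0)² = 0.03306, so 98.6 × 0.03306 = 3.260 μGy/h.
Stay time = 0.260 μGy ÷ 3.260 μGy/h = 0.07975 h = 4.785 min.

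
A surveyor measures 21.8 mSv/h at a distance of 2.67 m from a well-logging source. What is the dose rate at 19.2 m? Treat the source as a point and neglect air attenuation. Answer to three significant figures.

0.422 mSv/h

Using I₁d₁² = I₂d₂², the rate at 19.2 m is
(2.67/19.2)² = 0.01934, so 21.8 × 0.01934 = 0.4216 mSv/h.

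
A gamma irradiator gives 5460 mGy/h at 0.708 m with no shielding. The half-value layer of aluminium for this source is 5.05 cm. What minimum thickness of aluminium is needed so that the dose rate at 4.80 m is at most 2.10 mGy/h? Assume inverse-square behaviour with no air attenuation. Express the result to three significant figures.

29.4 cm

At 4.80 m, distance alone gives 5460 × (0.708/4.80)² = 5460 × 0.02176 = 118.8 mGy/h.
Further attenuation needed: 118.8/2.10 = 56.57.
n = log₂(56.57) = 5.822 half-value layers.
Thickness = 5.822 × 5.05 cm = 29.40 cm.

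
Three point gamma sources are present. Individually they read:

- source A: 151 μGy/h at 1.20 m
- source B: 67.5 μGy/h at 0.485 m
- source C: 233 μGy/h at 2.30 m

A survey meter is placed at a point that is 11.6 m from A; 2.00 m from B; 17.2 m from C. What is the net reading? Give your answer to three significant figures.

9.75 μGy/h

Each source contributes Iᵢ·(dᵢ/rᵢ)²; contributions add.
A: 151 × (1.20/11.6)² = 1.616 μGy/h
B: 67.5 × (0.485/2.00)² = 3.969 μGy/h
C: 233 × (2.30/17.2)² = 4.166 μGy/h
Total = 1.616 + 3.969 + 4.166 = 9.751 μGy/h.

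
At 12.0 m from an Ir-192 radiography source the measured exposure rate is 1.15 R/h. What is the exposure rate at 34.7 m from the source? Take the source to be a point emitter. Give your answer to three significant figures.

0.138 R/h

Since intensity falls as 1/r², scaling from 12.0 m to 34.7 m:
1.15 × (12.0/34.7)² = 1.15 × 0.1196 = 0.1375 R/h.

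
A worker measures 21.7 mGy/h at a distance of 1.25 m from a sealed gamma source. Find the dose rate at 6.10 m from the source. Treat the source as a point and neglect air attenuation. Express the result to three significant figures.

Intensity scales as (d₁/d₂)², so the rate at 6.10 m is
21.7 × (1.25/6.10)² = 21.7 × 0.04199 = 0.9112 mGy/h.

0.911 mGy/h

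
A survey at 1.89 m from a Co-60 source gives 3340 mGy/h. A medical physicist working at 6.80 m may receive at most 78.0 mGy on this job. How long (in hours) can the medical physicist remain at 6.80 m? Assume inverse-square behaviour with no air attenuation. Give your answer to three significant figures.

0.302 h

Applying the 1/r² law, rate at 6.80 m:
3340 × (1.89/6.80)² = 3340 × 0.07725 = 258.0 mGy/h.
Stay time = 78.0 mGy ÷ 258.0 mGy/h = 0.3023 h.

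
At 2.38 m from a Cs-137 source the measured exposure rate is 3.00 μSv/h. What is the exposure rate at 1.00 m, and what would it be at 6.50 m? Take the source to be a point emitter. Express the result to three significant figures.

17.0 μSv/h; 0.402 μSv/h

By the inverse-square law,
At 1.00 m: (2.38/1.00)² = 5.664, so 3.00 × 5.664 = 16.99 μSv/h
At 6.50 m: (1.00/6.50)² = 0.02367, so 16.99 × 0.02367 = 0.4022 μSv/h.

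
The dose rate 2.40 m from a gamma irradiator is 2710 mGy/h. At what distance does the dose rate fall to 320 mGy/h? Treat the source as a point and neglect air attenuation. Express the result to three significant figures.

Using I₁d₁² = I₂d₂², d₂ = d₁·√(I₁/I₂).
I₁/I₂ = 2710/320 = 8.469, so d₂ = 2.40 × √8.469 = 6.984 m.

6.98 m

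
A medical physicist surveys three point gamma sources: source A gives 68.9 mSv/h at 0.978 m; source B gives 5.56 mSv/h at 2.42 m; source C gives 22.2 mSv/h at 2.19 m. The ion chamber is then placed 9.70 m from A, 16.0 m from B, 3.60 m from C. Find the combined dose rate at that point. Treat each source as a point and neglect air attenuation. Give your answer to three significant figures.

9.04 mSv/h

By superposition, sum each source's inverse-square contribution:
A: 68.9 × (0.978/9.70)² = 0.7004 mSv/h
B: 5.56 × (2.42/16.0)² = 0.1272 mSv/h
C: 22.2 × (2.19/3.60)² = 8.216 mSv/h
Total = 0.7004 + 0.1272 + 8.216 = 9.044 mSv/h.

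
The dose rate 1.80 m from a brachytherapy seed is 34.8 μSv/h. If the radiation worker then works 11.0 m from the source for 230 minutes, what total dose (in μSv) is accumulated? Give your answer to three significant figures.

Applying the 1/r² law, rate at 11.0 m:
34.8 × (1.80/11.0)² = 34.8 × 0.02678 = 0.9319 μSv/h.
Dose = rate × time = 0.9319 μSv/h × 3.833 h = 3.572 μSv.

3.57 μSv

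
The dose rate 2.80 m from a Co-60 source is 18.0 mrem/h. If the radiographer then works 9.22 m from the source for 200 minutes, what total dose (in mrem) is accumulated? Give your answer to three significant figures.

5.53 mrem

Since intensity falls as 1/r², rate at 9.22 m:
(2.80/9.22)² = 0.09223, so 18.0 × 0.09223 = 1.660 mrem/h.
Dose = rate × time = 1.660 mrem/h × 3.333 h = 5.533 mrem.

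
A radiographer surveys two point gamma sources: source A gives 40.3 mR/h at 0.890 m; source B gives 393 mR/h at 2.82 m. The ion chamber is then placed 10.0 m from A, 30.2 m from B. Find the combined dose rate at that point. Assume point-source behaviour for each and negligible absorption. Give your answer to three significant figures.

3.75 mR/h

Each source contributes Iᵢ·(dᵢ/rᵢ)²; contributions add.
A: 40.3 × (0.890/10.0)² = 0.3192 mR/h
B: 393 × (2.82/30.2)² = 3.427 mR/h
Total = 0.3192 + 3.427 = 3.746 mR/h.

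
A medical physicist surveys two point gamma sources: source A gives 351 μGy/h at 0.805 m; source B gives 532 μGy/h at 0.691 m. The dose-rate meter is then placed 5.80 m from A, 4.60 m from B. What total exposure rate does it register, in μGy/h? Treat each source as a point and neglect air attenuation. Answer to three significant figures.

18.8 μGy/h

Each source contributes Iᵢ·(dᵢ/rᵢ)²; contributions add.
A: 351 × (0.805/5.80)² = 6.761 μGy/h
B: 532 × (0.691/4.60)² = 12.00 μGy/h
Total = 6.761 + 12.00 = 18.76 μGy/h.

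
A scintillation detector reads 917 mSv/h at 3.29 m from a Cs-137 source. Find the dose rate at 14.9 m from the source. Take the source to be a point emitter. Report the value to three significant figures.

By the inverse-square law, the rate at 14.9 m is
917 × (3.29/14.9)² = 917 × 0.04876 = 44.71 mSv/h.

44.7 mSv/h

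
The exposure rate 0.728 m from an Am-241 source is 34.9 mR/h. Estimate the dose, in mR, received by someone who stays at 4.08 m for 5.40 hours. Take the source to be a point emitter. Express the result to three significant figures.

6.00 mR

Applying the 1/r² law, rate at 4.08 m:
34.9 × (0.728/4.08)² = 34.9 × 0.03184 = 1.111 mR/h.
Dose = rate × time = 1.111 mR/h × 5.400 h = 5.999 mR.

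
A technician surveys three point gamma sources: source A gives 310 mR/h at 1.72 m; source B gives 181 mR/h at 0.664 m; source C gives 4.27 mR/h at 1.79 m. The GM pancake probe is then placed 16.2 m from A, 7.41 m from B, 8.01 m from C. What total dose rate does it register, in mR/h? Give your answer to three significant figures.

5.16 mR/h

By superposition, sum each source's inverse-square contribution:
A: 310 × (1.72/16.2)² = 3.495 mR/h
B: 181 × (0.664/7.41)² = 1.453 mR/h
C: 4.27 × (1.79/8.01)² = 0.2132 mR/h
Total = 3.495 + 1.453 + 0.2132 = 5.161 mR/h.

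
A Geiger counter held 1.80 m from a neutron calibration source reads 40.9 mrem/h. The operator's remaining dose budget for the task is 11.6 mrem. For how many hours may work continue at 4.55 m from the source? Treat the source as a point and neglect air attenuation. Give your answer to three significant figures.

Since intensity falls as 1/r², rate at 4.55 m:
40.9 × (1.80/4.55)² = 40.9 × 0.1565 = 6.401 mrem/h.
Stay time = 11.6 mrem ÷ 6.401 mrem/h = 1.812 h.

1.81 h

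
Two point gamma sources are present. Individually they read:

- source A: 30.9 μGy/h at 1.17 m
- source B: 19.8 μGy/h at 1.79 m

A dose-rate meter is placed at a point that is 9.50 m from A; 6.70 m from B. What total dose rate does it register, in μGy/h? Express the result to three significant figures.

1.88 μGy/h

Each source contributes Iᵢ·(dᵢ/rᵢ)²; contributions add.
A: 30.9 × (1.17/9.50)² = 0.4687 μGy/h
B: 19.8 × (1.79/6.70)² = 1.413 μGy/h
Total = 0.4687 + 1.413 = 1.882 μGy/h.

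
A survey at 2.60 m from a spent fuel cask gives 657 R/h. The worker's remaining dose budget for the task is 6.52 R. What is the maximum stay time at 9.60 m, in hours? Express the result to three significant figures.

Using I₁d₁² = I₂d₂², rate at 9.60 m:
657 × (2.60/9.60)² = 657 × 0.07335 = 48.19 R/h.
Stay time = 6.52 R ÷ 48.19 R/h = 0.1353 h.

0.135 h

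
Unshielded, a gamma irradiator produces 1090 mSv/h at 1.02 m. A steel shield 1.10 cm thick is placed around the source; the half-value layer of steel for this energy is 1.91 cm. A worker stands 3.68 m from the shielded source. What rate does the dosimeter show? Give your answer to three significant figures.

Distance alone: 1090 × (1.02/3.68)² = 1090 × 0.07683 = 83.74 mSv/h.
Shield: 1.10/1.91 = 0.5759 half-value layers → attenuation 2^(−0.5759) = 0.6709.
Combined: 83.74 × 0.6709 = 56.18 mSv/h.

56.2 mSv/h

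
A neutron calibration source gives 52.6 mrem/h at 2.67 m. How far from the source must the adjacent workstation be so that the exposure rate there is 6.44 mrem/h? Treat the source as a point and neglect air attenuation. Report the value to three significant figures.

By the inverse-square law, d₂ = d₁·√(I₁/I₂).
I₁/I₂ = 52.6/6.44 = 8.168, so d₂ = 2.67 × √8.168 = 7.631 m.

7.63 m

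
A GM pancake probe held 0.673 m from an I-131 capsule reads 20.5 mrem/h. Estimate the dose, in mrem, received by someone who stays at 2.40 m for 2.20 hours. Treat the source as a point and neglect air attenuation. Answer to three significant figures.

3.55 mrem

Applying the 1/r² law, rate at 2.40 m:
(0.673/2.40)² = 0.07863, so 20.5 × 0.07863 = 1.612 mrem/h.
Dose = rate × time = 1.612 mrem/h × 2.200 h = 3.546 mrem.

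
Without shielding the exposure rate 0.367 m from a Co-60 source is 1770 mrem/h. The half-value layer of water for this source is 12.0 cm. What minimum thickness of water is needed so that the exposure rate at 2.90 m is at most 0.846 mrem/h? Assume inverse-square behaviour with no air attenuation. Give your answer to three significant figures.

At 2.90 m, distance alone gives 1770 × (0.367/2.90)² = 1770 × 0.01602 = 28.36 mrem/h.
Further attenuation needed: 28.36/0.846 = 33.52.
n = log₂(33.52) = 5.067 half-value layers.
Thickness = 5.067 × 12.0 cm = 60.80 cm.

60.8 cm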